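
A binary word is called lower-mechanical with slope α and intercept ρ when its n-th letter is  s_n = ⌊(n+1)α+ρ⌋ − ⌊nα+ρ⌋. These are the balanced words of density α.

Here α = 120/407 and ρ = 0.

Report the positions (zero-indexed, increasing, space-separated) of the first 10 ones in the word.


n=0: ⌊120/407⌋−⌊0/407⌋ = 0−0 = 0
n=1: ⌊240/407⌋−⌊120/407⌋ = 0−0 = 0
n=2: ⌊360/407⌋−⌊240/407⌋ = 0−0 = 0
n=3: ⌊480/407⌋−⌊360/407⌋ = 1−0 = 1  ← one
n=4: ⌊600/407⌋−⌊480/407⌋ = 1−1 = 0
n=5: ⌊720/407⌋−⌊600/407⌋ = 1−1 = 0
n=6: ⌊840/407⌋−⌊720/407⌋ = 2−1 = 1  ← one
n=7: ⌊960/407⌋−⌊840/407⌋ = 2−2 = 0
n=8: ⌊1080/407⌋−⌊960/407⌋ = 2−2 = 0
n=9: ⌊1200/407⌋−⌊1080/407⌋ = 2−2 = 0
n=10: ⌊1320/407⌋−⌊1200/407⌋ = 3−2 = 1  ← one
n=11: ⌊1440/407⌋−⌊1320/407⌋ = 3−3 = 0
n=12: ⌊1560/407⌋−⌊1440/407⌋ = 3−3 = 0
n=13: ⌊1680/407⌋−⌊1560/407⌋ = 4−3 = 1  ← one
n=14: ⌊1800/407⌋−⌊1680/407⌋ = 4−4 = 0
n=15: ⌊1920/407⌋−⌊1800/407⌋ = 4−4 = 0
n=16: ⌊2040/407⌋−⌊1920/407⌋ = 5−4 = 1  ← one
n=17: ⌊2160/407⌋−⌊2040/407⌋ = 5−5 = 0
n=18: ⌊2280/407⌋−⌊2160/407⌋ = 5−5 = 0
n=19: ⌊2400/407⌋−⌊2280/407⌋ = 5−5 = 0
n=20: ⌊2520/407⌋−⌊2400/407⌋ = 6−5 = 1  ← one
n=21: ⌊2640/407⌋−⌊2520/407⌋ = 6−6 = 0
n=22: ⌊2760/407⌋−⌊2640/407⌋ = 6−6 = 0
n=23: ⌊2880/407⌋−⌊2760/407⌋ = 7−6 = 1  ← one
n=24: ⌊3000/407⌋−⌊2880/407⌋ = 7−7 = 0
n=25: ⌊3120/407⌋−⌊3000/407⌋ = 7−7 = 0
n=26: ⌊3240/407⌋−⌊3120/407⌋ = 7−7 = 0
n=27: ⌊3360/407⌋−⌊3240/407⌋ = 8−7 = 1  ← one
n=28: ⌊3480/407⌋−⌊3360/407⌋ = 8−8 = 0
n=29: ⌊3600/407⌋−⌊3480/407⌋ = 8−8 = 0
n=30: ⌊3720/407⌋−⌊3600/407⌋ = 9−8 = 1  ← one
n=31: ⌊3840/407⌋−⌊3720/407⌋ = 9−9 = 0
n=32: ⌊3960/407⌋−⌊3840/407⌋ = 9−9 = 0
n=33: ⌊4080/407⌋−⌊3960/407⌋ = 10−9 = 1  ← one
positions of the first 10 ones: 3 6 10 13 16 20 23 27 30 33

3 6 10 13 16 20 23 27 30 33


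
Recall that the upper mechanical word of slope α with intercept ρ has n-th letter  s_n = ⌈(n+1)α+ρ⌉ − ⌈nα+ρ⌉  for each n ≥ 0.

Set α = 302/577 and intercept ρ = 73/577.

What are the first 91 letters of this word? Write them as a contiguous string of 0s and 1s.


n=0: ⌈(1·302+73)/577⌉ − ⌈(0·302+73)/577⌉ = ⌈375/577⌉ − ⌈73/577⌉ = 1 − 1 = 0
n=1: ⌈(2·302+73)/577⌉ − ⌈(1·302+73)/577⌉ = ⌈677/577⌉ − ⌈375/577⌉ = 2 − 1 = 1
n=2: ⌈(3·302+73)/577⌉ − ⌈(2·302+73)/577⌉ = ⌈979/577⌉ − ⌈677/577⌉ = 2 − 2 = 0
n=3: ⌈(4·302+73)/577⌉ − ⌈(3·302+73)/577⌉ = ⌈1281/577⌉ − ⌈979/577⌉ = 3 − 2 = 1
n=4: ⌈(5·302+73)/577⌉ − ⌈(4·302+73)/577⌉ = ⌈1583/577⌉ − ⌈1281/577⌉ = 3 − 3 = 0
n=5: ⌈(6·302+73)/577⌉ − ⌈(5·302+73)/577⌉ = ⌈1885/577⌉ − ⌈1583/577⌉ = 4 − 3 = 1
n=6: ⌈(7·302+73)/577⌉ − ⌈(6·302+73)/577⌉ = ⌈2187/577⌉ − ⌈1885/577⌉ = 4 − 4 = 0
n=7: ⌈(8·302+73)/577⌉ − ⌈(7·302+73)/577⌉ = ⌈2489/577⌉ − ⌈2187/577⌉ = 5 − 4 = 1
n=8: ⌈(9·302+73)/577⌉ − ⌈(8·302+73)/577⌉ = ⌈2791/577⌉ − ⌈2489/577⌉ = 5 − 5 = 0
n=9: ⌈(10·302+73)/577⌉ − ⌈(9·302+73)/577⌉ = ⌈3093/577⌉ − ⌈2791/577⌉ = 6 − 5 = 1
n=10: ⌈(11·302+73)/577⌉ − ⌈(10·302+73)/577⌉ = ⌈3395/577⌉ − ⌈3093/577⌉ = 6 − 6 = 0
n=11: ⌈(12·302+73)/577⌉ − ⌈(11·302+73)/577⌉ = ⌈3697/577⌉ − ⌈3395/577⌉ = 7 − 6 = 1
n=12: ⌈(13·302+73)/577⌉ − ⌈(12·302+73)/577⌉ = ⌈3999/577⌉ − ⌈3697/577⌉ = 7 − 7 = 0
n=13: ⌈(14·302+73)/577⌉ − ⌈(13·302+73)/577⌉ = ⌈4301/577⌉ − ⌈3999/577⌉ = 8 − 7 = 1
n=14: ⌈(15·302+73)/577⌉ − ⌈(14·302+73)/577⌉ = ⌈4603/577⌉ − ⌈4301/577⌉ = 8 − 8 = 0
n=15: ⌈(16·302+73)/577⌉ − ⌈(15·302+73)/577⌉ = ⌈4905/577⌉ − ⌈4603/577⌉ = 9 − 8 = 1
n=16: ⌈(17·302+73)/577⌉ − ⌈(16·302+73)/577⌉ = ⌈5207/577⌉ − ⌈4905/577⌉ = 10 − 9 = 1
n=17: ⌈(18·302+73)/577⌉ − ⌈(17·302+73)/577⌉ = ⌈5509/577⌉ − ⌈5207/577⌉ = 10 − 10 = 0
n=18: ⌈(19·302+73)/577⌉ − ⌈(18·302+73)/577⌉ = ⌈5811/577⌉ − ⌈5509/577⌉ = 11 − 10 = 1
n=19: ⌈(20·302+73)/577⌉ − ⌈(19·302+73)/577⌉ = ⌈6113/577⌉ − ⌈5811/577⌉ = 11 − 11 = 0
n=20: ⌈(21·302+73)/577⌉ − ⌈(20·302+73)/577⌉ = ⌈6415/577⌉ − ⌈6113/577⌉ = 12 − 11 = 1
n=21: ⌈(22·302+73)/577⌉ − ⌈(21·302+73)/577⌉ = ⌈6717/577⌉ − ⌈6415/577⌉ = 12 − 12 = 0
n=22: ⌈(23·302+73)/577⌉ − ⌈(22·302+73)/577⌉ = ⌈7019/577⌉ − ⌈6717/577⌉ = 13 − 12 = 1
n=23: ⌈(24·302+73)/577⌉ − ⌈(23·302+73)/577⌉ = ⌈7321/577⌉ − ⌈7019/577⌉ = 13 − 13 = 0
n=24: ⌈(25·302+73)/577⌉ − ⌈(24·302+73)/577⌉ = ⌈7623/577⌉ − ⌈7321/577⌉ = 14 − 13 = 1
n=25: ⌈(26·302+73)/577⌉ − ⌈(25·302+73)/577⌉ = ⌈7925/577⌉ − ⌈7623/577⌉ = 14 − 14 = 0
n=26: ⌈(27·302+73)/577⌉ − ⌈(26·302+73)/577⌉ = ⌈8227/577⌉ − ⌈7925/577⌉ = 15 − 14 = 1
n=27: ⌈(28·302+73)/577⌉ − ⌈(27·302+73)/577⌉ = ⌈8529/577⌉ − ⌈8227/577⌉ = 15 − 15 = 0
n=28: ⌈(29·302+73)/577⌉ − ⌈(28·302+73)/577⌉ = ⌈8831/577⌉ − ⌈8529/577⌉ = 16 − 15 = 1
n=29: ⌈(30·302+73)/577⌉ − ⌈(29·302+73)/577⌉ = ⌈9133/577⌉ − ⌈8831/577⌉ = 16 − 16 = 0
n=30: ⌈(31·302+73)/577⌉ − ⌈(30·302+73)/577⌉ = ⌈9435/577⌉ − ⌈9133/577⌉ = 17 − 16 = 1
n=31: ⌈(32·302+73)/577⌉ − ⌈(31·302+73)/577⌉ = ⌈9737/577⌉ − ⌈9435/577⌉ = 17 − 17 = 0
n=32: ⌈(33·302+73)/577⌉ − ⌈(32·302+73)/577⌉ = ⌈10039/577⌉ − ⌈9737/577⌉ = 18 − 17 = 1
n=33: ⌈(34·302+73)/577⌉ − ⌈(33·302+73)/577⌉ = ⌈10341/577⌉ − ⌈10039/577⌉ = 18 − 18 = 0
n=34: ⌈(35·302+73)/577⌉ − ⌈(34·302+73)/577⌉ = ⌈10643/577⌉ − ⌈10341/577⌉ = 19 − 18 = 1
n=35: ⌈(36·302+73)/577⌉ − ⌈(35·302+73)/577⌉ = ⌈10945/577⌉ − ⌈10643/577⌉ = 19 − 19 = 0
n=36: ⌈(37·302+73)/577⌉ − ⌈(36·302+73)/577⌉ = ⌈11247/577⌉ − ⌈10945/577⌉ = 20 − 19 = 1
n=37: ⌈(38·302+73)/577⌉ − ⌈(37·302+73)/577⌉ = ⌈11549/577⌉ − ⌈11247/577⌉ = 21 − 20 = 1
n=38: ⌈(39·302+73)/577⌉ − ⌈(38·302+73)/577⌉ = ⌈11851/577⌉ − ⌈11549/577⌉ = 21 − 21 = 0
n=39: ⌈(40·302+73)/577⌉ − ⌈(39·302+73)/577⌉ = ⌈12153/577⌉ − ⌈11851/577⌉ = 22 − 21 = 1
n=40: ⌈(41·302+73)/577⌉ − ⌈(40·302+73)/577⌉ = ⌈12455/577⌉ − ⌈12153/577⌉ = 22 − 22 = 0
n=41: ⌈(42·302+73)/577⌉ − ⌈(41·302+73)/577⌉ = ⌈12757/577⌉ − ⌈12455/577⌉ = 23 − 22 = 1
n=42: ⌈(43·302+73)/577⌉ − ⌈(42·302+73)/577⌉ = ⌈13059/577⌉ − ⌈12757/577⌉ = 23 − 23 = 0
n=43: ⌈(44·302+73)/577⌉ − ⌈(43·302+73)/577⌉ = ⌈13361/577⌉ − ⌈13059/577⌉ = 24 − 23 = 1
n=44: ⌈(45·302+73)/577⌉ − ⌈(44·302+73)/577⌉ = ⌈13663/577⌉ − ⌈13361/577⌉ = 24 − 24 = 0
n=45: ⌈(46·302+73)/577⌉ − ⌈(45·302+73)/577⌉ = ⌈13965/577⌉ − ⌈13663/577⌉ = 25 − 24 = 1
n=46: ⌈(47·302+73)/577⌉ − ⌈(46·302+73)/577⌉ = ⌈14267/577⌉ − ⌈13965/577⌉ = 25 − 25 = 0
n=47: ⌈(48·302+73)/577⌉ − ⌈(47·302+73)/577⌉ = ⌈14569/577⌉ − ⌈14267/577⌉ = 26 − 25 = 1
n=48: ⌈(49·302+73)/577⌉ − ⌈(48·302+73)/577⌉ = ⌈14871/577⌉ − ⌈14569/577⌉ = 26 − 26 = 0
n=49: ⌈(50·302+73)/577⌉ − ⌈(49·302+73)/577⌉ = ⌈15173/577⌉ − ⌈14871/577⌉ = 27 − 26 = 1
n=50: ⌈(51·302+73)/577⌉ − ⌈(50·302+73)/577⌉ = ⌈15475/577⌉ − ⌈15173/577⌉ = 27 − 27 = 0
n=51: ⌈(52·302+73)/577⌉ − ⌈(51·302+73)/577⌉ = ⌈15777/577⌉ − ⌈15475/577⌉ = 28 − 27 = 1
n=52: ⌈(53·302+73)/577⌉ − ⌈(52·302+73)/577⌉ = ⌈16079/577⌉ − ⌈15777/577⌉ = 28 − 28 = 0
n=53: ⌈(54·302+73)/577⌉ − ⌈(53·302+73)/577⌉ = ⌈16381/577⌉ − ⌈16079/577⌉ = 29 − 28 = 1
n=54: ⌈(55·302+73)/577⌉ − ⌈(54·302+73)/577⌉ = ⌈16683/577⌉ − ⌈16381/577⌉ = 29 − 29 = 0
n=55: ⌈(56·302+73)/577⌉ − ⌈(55·302+73)/577⌉ = ⌈16985/577⌉ − ⌈16683/577⌉ = 30 − 29 = 1
n=56: ⌈(57·302+73)/577⌉ − ⌈(56·302+73)/577⌉ = ⌈17287/577⌉ − ⌈16985/577⌉ = 30 − 30 = 0
n=57: ⌈(58·302+73)/577⌉ − ⌈(57·302+73)/577⌉ = ⌈17589/577⌉ − ⌈17287/577⌉ = 31 − 30 = 1
n=58: ⌈(59·302+73)/577⌉ − ⌈(58·302+73)/577⌉ = ⌈17891/577⌉ − ⌈17589/577⌉ = 32 − 31 = 1
n=59: ⌈(60·302+73)/577⌉ − ⌈(59·302+73)/577⌉ = ⌈18193/577⌉ − ⌈17891/577⌉ = 32 − 32 = 0
n=60: ⌈(61·302+73)/577⌉ − ⌈(60·302+73)/577⌉ = ⌈18495/577⌉ − ⌈18193/577⌉ = 33 − 32 = 1
n=61: ⌈(62·302+73)/577⌉ − ⌈(61·302+73)/577⌉ = ⌈18797/577⌉ − ⌈18495/577⌉ = 33 − 33 = 0
n=62: ⌈(63·302+73)/577⌉ − ⌈(62·302+73)/577⌉ = ⌈19099/577⌉ − ⌈18797/577⌉ = 34 − 33 = 1
n=63: ⌈(64·302+73)/577⌉ − ⌈(63·302+73)/577⌉ = ⌈19401/577⌉ − ⌈19099/577⌉ = 34 − 34 = 0
n=64: ⌈(65·302+73)/577⌉ − ⌈(64·302+73)/577⌉ = ⌈19703/577⌉ − ⌈19401/577⌉ = 35 − 34 = 1
n=65: ⌈(66·302+73)/577⌉ − ⌈(65·302+73)/577⌉ = ⌈20005/577⌉ − ⌈19703/577⌉ = 35 − 35 = 0
n=66: ⌈(67·302+73)/577⌉ − ⌈(66·302+73)/577⌉ = ⌈20307/577⌉ − ⌈20005/577⌉ = 36 − 35 = 1
n=67: ⌈(68·302+73)/577⌉ − ⌈(67·302+73)/577⌉ = ⌈20609/577⌉ − ⌈20307/577⌉ = 36 − 36 = 0
n=68: ⌈(69·302+73)/577⌉ − ⌈(68·302+73)/577⌉ = ⌈20911/577⌉ − ⌈20609/577⌉ = 37 − 36 = 1
n=69: ⌈(70·302+73)/577⌉ − ⌈(69·302+73)/577⌉ = ⌈21213/577⌉ − ⌈20911/577⌉ = 37 − 37 = 0
n=70: ⌈(71·302+73)/577⌉ − ⌈(70·302+73)/577⌉ = ⌈21515/577⌉ − ⌈21213/577⌉ = 38 − 37 = 1
n=71: ⌈(72·302+73)/577⌉ − ⌈(71·302+73)/577⌉ = ⌈21817/577⌉ − ⌈21515/577⌉ = 38 − 38 = 0
n=72: ⌈(73·302+73)/577⌉ − ⌈(72·302+73)/577⌉ = ⌈22119/577⌉ − ⌈21817/577⌉ = 39 − 38 = 1
n=73: ⌈(74·302+73)/577⌉ − ⌈(73·302+73)/577⌉ = ⌈22421/577⌉ − ⌈22119/577⌉ = 39 − 39 = 0
n=74: ⌈(75·302+73)/577⌉ − ⌈(74·302+73)/577⌉ = ⌈22723/577⌉ − ⌈22421/577⌉ = 40 − 39 = 1
n=75: ⌈(76·302+73)/577⌉ − ⌈(75·302+73)/577⌉ = ⌈23025/577⌉ − ⌈22723/577⌉ = 40 − 40 = 0
n=76: ⌈(77·302+73)/577⌉ − ⌈(76·302+73)/577⌉ = ⌈23327/577⌉ − ⌈23025/577⌉ = 41 − 40 = 1
n=77: ⌈(78·302+73)/577⌉ − ⌈(77·302+73)/577⌉ = ⌈23629/577⌉ − ⌈23327/577⌉ = 41 − 41 = 0
n=78: ⌈(79·302+73)/577⌉ − ⌈(78·302+73)/577⌉ = ⌈23931/577⌉ − ⌈23629/577⌉ = 42 − 41 = 1
n=79: ⌈(80·302+73)/577⌉ − ⌈(79·302+73)/577⌉ = ⌈24233/577⌉ − ⌈23931/577⌉ = 42 − 42 = 0
n=80: ⌈(81·302+73)/577⌉ − ⌈(80·302+73)/577⌉ = ⌈24535/577⌉ − ⌈24233/577⌉ = 43 − 42 = 1
n=81: ⌈(82·302+73)/577⌉ − ⌈(81·302+73)/577⌉ = ⌈24837/577⌉ − ⌈24535/577⌉ = 44 − 43 = 1
n=82: ⌈(83·302+73)/577⌉ − ⌈(82·302+73)/577⌉ = ⌈25139/577⌉ − ⌈24837/577⌉ = 44 − 44 = 0
n=83: ⌈(84·302+73)/577⌉ − ⌈(83·302+73)/577⌉ = ⌈25441/577⌉ − ⌈25139/577⌉ = 45 − 44 = 1
n=84: ⌈(85·302+73)/577⌉ − ⌈(84·302+73)/577⌉ = ⌈25743/577⌉ − ⌈25441/577⌉ = 45 − 45 = 0
n=85: ⌈(86·302+73)/577⌉ − ⌈(85·302+73)/577⌉ = ⌈26045/577⌉ − ⌈25743/577⌉ = 46 − 45 = 1
n=86: ⌈(87·302+73)/577⌉ − ⌈(86·302+73)/577⌉ = ⌈26347/577⌉ − ⌈26045/577⌉ = 46 − 46 = 0
n=87: ⌈(88·302+73)/577⌉ − ⌈(87·302+73)/577⌉ = ⌈26649/577⌉ − ⌈26347/577⌉ = 47 − 46 = 1
n=88: ⌈(89·302+73)/577⌉ − ⌈(88·302+73)/577⌉ = ⌈26951/577⌉ − ⌈26649/577⌉ = 47 − 47 = 0
n=89: ⌈(90·302+73)/577⌉ − ⌈(89·302+73)/577⌉ = ⌈27253/577⌉ − ⌈26951/577⌉ = 48 − 47 = 1
n=90: ⌈(91·302+73)/577⌉ − ⌈(90·302+73)/577⌉ = ⌈27555/577⌉ − ⌈27253/577⌉ = 48 − 48 = 0

0101010101010101101010101010101010101101010101010101010101101010101010101010101011010101010


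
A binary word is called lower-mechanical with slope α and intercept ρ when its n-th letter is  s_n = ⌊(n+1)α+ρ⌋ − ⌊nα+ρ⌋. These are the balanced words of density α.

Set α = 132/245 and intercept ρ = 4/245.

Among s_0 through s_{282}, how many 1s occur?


152

#1s = Σ_{n=0}^{282} s_n = Σ_{n=0}^{282} (⌊(n+1)α+ρ⌋ − ⌊nα+ρ⌋)
the sum telescopes: every ⌊nα+ρ⌋ with 0 < n < 283 appears once with + and once with −, leaving ⌊283α+ρ⌋ − ⌊0·α+ρ⌋
283α + ρ = (283·132 + 4) / 245 = 37360/245
ρ = 4/245
⌊37360/245⌋ = 152,  ⌊4/245⌋ = 0
#1s = 152 − 0 = 152


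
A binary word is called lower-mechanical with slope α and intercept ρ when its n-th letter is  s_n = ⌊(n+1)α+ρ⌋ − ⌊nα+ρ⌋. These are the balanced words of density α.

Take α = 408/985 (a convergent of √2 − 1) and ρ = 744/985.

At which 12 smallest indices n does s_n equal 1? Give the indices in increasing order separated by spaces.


0 3 5 7 10 12 15 17 19 22 24 27

n=0: ⌊1152/985⌋−⌊744/985⌋ = 1−0 = 1  ← one
n=1: ⌊1560/985⌋−⌊1152/985⌋ = 1−1 = 0
n=2: ⌊1968/985⌋−⌊1560/985⌋ = 1−1 = 0
n=3: ⌊2376/985⌋−⌊1968/985⌋ = 2−1 = 1  ← one
n=4: ⌊2784/985⌋−⌊2376/985⌋ = 2−2 = 0
n=5: ⌊3192/985⌋−⌊2784/985⌋ = 3−2 = 1  ← one
n=6: ⌊3600/985⌋−⌊3192/985⌋ = 3−3 = 0
n=7: ⌊4008/985⌋−⌊3600/985⌋ = 4−3 = 1  ← one
n=8: ⌊4416/985⌋−⌊4008/985⌋ = 4−4 = 0
n=9: ⌊4824/985⌋−⌊4416/985⌋ = 4−4 = 0
n=10: ⌊5232/985⌋−⌊4824/985⌋ = 5−4 = 1  ← one
n=11: ⌊5640/985⌋−⌊5232/985⌋ = 5−5 = 0
n=12: ⌊6048/985⌋−⌊5640/985⌋ = 6−5 = 1  ← one
n=13: ⌊6456/985⌋−⌊6048/985⌋ = 6−6 = 0
n=14: ⌊6864/985⌋−⌊6456/985⌋ = 6−6 = 0
n=15: ⌊7272/985⌋−⌊6864/985⌋ = 7−6 = 1  ← one
n=16: ⌊7680/985⌋−⌊7272/985⌋ = 7−7 = 0
n=17: ⌊8088/985⌋−⌊7680/985⌋ = 8−7 = 1  ← one
n=18: ⌊8496/985⌋−⌊8088/985⌋ = 8−8 = 0
n=19: ⌊8904/985⌋−⌊8496/985⌋ = 9−8 = 1  ← one
n=20: ⌊9312/985⌋−⌊8904/985⌋ = 9−9 = 0
n=21: ⌊9720/985⌋−⌊9312/985⌋ = 9−9 = 0
n=22: ⌊10128/985⌋−⌊9720/985⌋ = 10−9 = 1  ← one
n=23: ⌊10536/985⌋−⌊10128/985⌋ = 10−10 = 0
n=24: ⌊10944/985⌋−⌊10536/985⌋ = 11−10 = 1  ← one
n=25: ⌊11352/985⌋−⌊10944/985⌋ = 11−11 = 0
n=26: ⌊11760/985⌋−⌊11352/985⌋ = 11−11 = 0
n=27: ⌊12168/985⌋−⌊11760/985⌋ = 12−11 = 1  ← one
positions of the first 12 ones: 0 3 5 7 10 12 15 17 19 22 24 27


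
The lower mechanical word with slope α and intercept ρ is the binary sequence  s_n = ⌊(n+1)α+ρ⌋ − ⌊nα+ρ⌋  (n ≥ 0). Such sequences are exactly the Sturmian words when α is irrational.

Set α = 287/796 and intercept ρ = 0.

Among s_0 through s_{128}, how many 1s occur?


#1s = Σ_{n=0}^{128} s_n = Σ_{n=0}^{128} (⌊(n+1)α+ρ⌋ − ⌊nα+ρ⌋)
the sum telescopes: every ⌊nα+ρ⌋ with 0 < n < 129 appears once with + and once with −, leaving ⌊129α+ρ⌋ − ⌊0·α+ρ⌋
129α + ρ = (129·287) / 796 = 37023/796
ρ = 0/796
⌊37023/796⌋ = 46,  ⌊0/796⌋ = 0
#1s = 46 − 0 = 46

46


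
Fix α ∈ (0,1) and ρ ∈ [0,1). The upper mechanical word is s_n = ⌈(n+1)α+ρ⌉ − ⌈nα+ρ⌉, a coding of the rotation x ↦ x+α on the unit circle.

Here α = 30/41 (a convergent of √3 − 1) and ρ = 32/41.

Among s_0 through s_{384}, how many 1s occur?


282

#1s = Σ_{n=0}^{384} s_n = Σ_{n=0}^{384} (⌈(n+1)α+ρ⌉ − ⌈nα+ρ⌉)
the sum telescopes: every ⌈nα+ρ⌉ with 0 < n < 385 appears once with + and once with −, leaving ⌈385α+ρ⌉ − ⌈0·α+ρ⌉
385α + ρ = (385·30 + 32) / 41 = 11582/41
ρ = 32/41
⌈11582/41⌉ = 283,  ⌈32/41⌉ = 1
#1s = 283 − 1 = 282


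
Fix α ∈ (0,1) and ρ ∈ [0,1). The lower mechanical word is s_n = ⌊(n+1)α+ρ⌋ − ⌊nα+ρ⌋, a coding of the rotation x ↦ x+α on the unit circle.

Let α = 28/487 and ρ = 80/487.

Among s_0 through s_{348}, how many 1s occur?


20

#1s = Σ_{n=0}^{348} s_n = Σ_{n=0}^{348} (⌊(n+1)α+ρ⌋ − ⌊nα+ρ⌋)
the sum telescopes: every ⌊nα+ρ⌋ with 0 < n < 349 appears once with + and once with −, leaving ⌊349α+ρ⌋ − ⌊0·α+ρ⌋
349α + ρ = (349·28 + 80) / 487 = 9852/487
ρ = 80/487
⌊9852/487⌋ = 20,  ⌊80/487⌋ = 0
#1s = 20 − 0 = 20


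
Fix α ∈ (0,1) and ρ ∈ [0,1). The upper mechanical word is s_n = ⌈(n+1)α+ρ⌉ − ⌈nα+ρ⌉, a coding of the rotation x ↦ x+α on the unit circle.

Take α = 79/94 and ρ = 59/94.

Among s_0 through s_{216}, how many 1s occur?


182

#1s = Σ_{n=0}^{216} s_n = Σ_{n=0}^{216} (⌈(n+1)α+ρ⌉ − ⌈nα+ρ⌉)
the sum telescopes: every ⌈nα+ρ⌉ with 0 < n < 217 appears once with + and once with −, leaving ⌈217α+ρ⌉ − ⌈0·α+ρ⌉
217α + ρ = (217·79 + 59) / 94 = 17202/94
ρ = 59/94
⌈17202/94⌉ = 183,  ⌈59/94⌉ = 1
#1s = 183 − 1 = 182


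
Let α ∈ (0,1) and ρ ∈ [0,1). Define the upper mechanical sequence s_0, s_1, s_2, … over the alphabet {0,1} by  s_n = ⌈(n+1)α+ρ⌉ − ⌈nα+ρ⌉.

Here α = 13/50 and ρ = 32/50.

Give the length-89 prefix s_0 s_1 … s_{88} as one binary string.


n=0: ⌈(1·13+32)/50⌉ − ⌈(0·13+32)/50⌉ = ⌈45/50⌉ − ⌈32/50⌉ = 1 − 1 = 0
n=1: ⌈(2·13+32)/50⌉ − ⌈(1·13+32)/50⌉ = ⌈58/50⌉ − ⌈45/50⌉ = 2 − 1 = 1
n=2: ⌈(3·13+32)/50⌉ − ⌈(2·13+32)/50⌉ = ⌈71/50⌉ − ⌈58/50⌉ = 2 − 2 = 0
n=3: ⌈(4·13+32)/50⌉ − ⌈(3·13+32)/50⌉ = ⌈84/50⌉ − ⌈71/50⌉ = 2 − 2 = 0
n=4: ⌈(5·13+32)/50⌉ − ⌈(4·13+32)/50⌉ = ⌈97/50⌉ − ⌈84/50⌉ = 2 − 2 = 0
n=5: ⌈(6·13+32)/50⌉ − ⌈(5·13+32)/50⌉ = ⌈110/50⌉ − ⌈97/50⌉ = 3 − 2 = 1
n=6: ⌈(7·13+32)/50⌉ − ⌈(6·13+32)/50⌉ = ⌈123/50⌉ − ⌈110/50⌉ = 3 − 3 = 0
n=7: ⌈(8·13+32)/50⌉ − ⌈(7·13+32)/50⌉ = ⌈136/50⌉ − ⌈123/50⌉ = 3 − 3 = 0
n=8: ⌈(9·13+32)/50⌉ − ⌈(8·13+32)/50⌉ = ⌈149/50⌉ − ⌈136/50⌉ = 3 − 3 = 0
n=9: ⌈(10·13+32)/50⌉ − ⌈(9·13+32)/50⌉ = ⌈162/50⌉ − ⌈149/50⌉ = 4 − 3 = 1
n=10: ⌈(11·13+32)/50⌉ − ⌈(10·13+32)/50⌉ = ⌈175/50⌉ − ⌈162/50⌉ = 4 − 4 = 0
n=11: ⌈(12·13+32)/50⌉ − ⌈(11·13+32)/50⌉ = ⌈188/50⌉ − ⌈175/50⌉ = 4 − 4 = 0
n=12: ⌈(13·13+32)/50⌉ − ⌈(12·13+32)/50⌉ = ⌈201/50⌉ − ⌈188/50⌉ = 5 − 4 = 1
n=13: ⌈(14·13+32)/50⌉ − ⌈(13·13+32)/50⌉ = ⌈214/50⌉ − ⌈201/50⌉ = 5 − 5 = 0
n=14: ⌈(15·13+32)/50⌉ − ⌈(14·13+32)/50⌉ = ⌈227/50⌉ − ⌈214/50⌉ = 5 − 5 = 0
n=15: ⌈(16·13+32)/50⌉ − ⌈(15·13+32)/50⌉ = ⌈240/50⌉ − ⌈227/50⌉ = 5 − 5 = 0
n=16: ⌈(17·13+32)/50⌉ − ⌈(16·13+32)/50⌉ = ⌈253/50⌉ − ⌈240/50⌉ = 6 − 5 = 1
n=17: ⌈(18·13+32)/50⌉ − ⌈(17·13+32)/50⌉ = ⌈266/50⌉ − ⌈253/50⌉ = 6 − 6 = 0
n=18: ⌈(19·13+32)/50⌉ − ⌈(18·13+32)/50⌉ = ⌈279/50⌉ − ⌈266/50⌉ = 6 − 6 = 0
n=19: ⌈(20·13+32)/50⌉ − ⌈(19·13+32)/50⌉ = ⌈292/50⌉ − ⌈279/50⌉ = 6 − 6 = 0
n=20: ⌈(21·13+32)/50⌉ − ⌈(20·13+32)/50⌉ = ⌈305/50⌉ − ⌈292/50⌉ = 7 − 6 = 1
n=21: ⌈(22·13+32)/50⌉ − ⌈(21·13+32)/50⌉ = ⌈318/50⌉ − ⌈305/50⌉ = 7 − 7 = 0
n=22: ⌈(23·13+32)/50⌉ − ⌈(22·13+32)/50⌉ = ⌈331/50⌉ − ⌈318/50⌉ = 7 − 7 = 0
n=23: ⌈(24·13+32)/50⌉ − ⌈(23·13+32)/50⌉ = ⌈344/50⌉ − ⌈331/50⌉ = 7 − 7 = 0
n=24: ⌈(25·13+32)/50⌉ − ⌈(24·13+32)/50⌉ = ⌈357/50⌉ − ⌈344/50⌉ = 8 − 7 = 1
n=25: ⌈(26·13+32)/50⌉ − ⌈(25·13+32)/50⌉ = ⌈370/50⌉ − ⌈357/50⌉ = 8 − 8 = 0
n=26: ⌈(27·13+32)/50⌉ − ⌈(26·13+32)/50⌉ = ⌈383/50⌉ − ⌈370/50⌉ = 8 − 8 = 0
n=27: ⌈(28·13+32)/50⌉ − ⌈(27·13+32)/50⌉ = ⌈396/50⌉ − ⌈383/50⌉ = 8 − 8 = 0
n=28: ⌈(29·13+32)/50⌉ − ⌈(28·13+32)/50⌉ = ⌈409/50⌉ − ⌈396/50⌉ = 9 − 8 = 1
n=29: ⌈(30·13+32)/50⌉ − ⌈(29·13+32)/50⌉ = ⌈422/50⌉ − ⌈409/50⌉ = 9 − 9 = 0
n=30: ⌈(31·13+32)/50⌉ − ⌈(30·13+32)/50⌉ = ⌈435/50⌉ − ⌈422/50⌉ = 9 − 9 = 0
n=31: ⌈(32·13+32)/50⌉ − ⌈(31·13+32)/50⌉ = ⌈448/50⌉ − ⌈435/50⌉ = 9 − 9 = 0
n=32: ⌈(33·13+32)/50⌉ − ⌈(32·13+32)/50⌉ = ⌈461/50⌉ − ⌈448/50⌉ = 10 − 9 = 1
n=33: ⌈(34·13+32)/50⌉ − ⌈(33·13+32)/50⌉ = ⌈474/50⌉ − ⌈461/50⌉ = 10 − 10 = 0
n=34: ⌈(35·13+32)/50⌉ − ⌈(34·13+32)/50⌉ = ⌈487/50⌉ − ⌈474/50⌉ = 10 − 10 = 0
n=35: ⌈(36·13+32)/50⌉ − ⌈(35·13+32)/50⌉ = ⌈500/50⌉ − ⌈487/50⌉ = 10 − 10 = 0
n=36: ⌈(37·13+32)/50⌉ − ⌈(36·13+32)/50⌉ = ⌈513/50⌉ − ⌈500/50⌉ = 11 − 10 = 1
n=37: ⌈(38·13+32)/50⌉ − ⌈(37·13+32)/50⌉ = ⌈526/50⌉ − ⌈513/50⌉ = 11 − 11 = 0
n=38: ⌈(39·13+32)/50⌉ − ⌈(38·13+32)/50⌉ = ⌈539/50⌉ − ⌈526/50⌉ = 11 − 11 = 0
n=39: ⌈(40·13+32)/50⌉ − ⌈(39·13+32)/50⌉ = ⌈552/50⌉ − ⌈539/50⌉ = 12 − 11 = 1
n=40: ⌈(41·13+32)/50⌉ − ⌈(40·13+32)/50⌉ = ⌈565/50⌉ − ⌈552/50⌉ = 12 − 12 = 0
n=41: ⌈(42·13+32)/50⌉ − ⌈(41·13+32)/50⌉ = ⌈578/50⌉ − ⌈565/50⌉ = 12 − 12 = 0
n=42: ⌈(43·13+32)/50⌉ − ⌈(42·13+32)/50⌉ = ⌈591/50⌉ − ⌈578/50⌉ = 12 − 12 = 0
n=43: ⌈(44·13+32)/50⌉ − ⌈(43·13+32)/50⌉ = ⌈604/50⌉ − ⌈591/50⌉ = 13 − 12 = 1
n=44: ⌈(45·13+32)/50⌉ − ⌈(44·13+32)/50⌉ = ⌈617/50⌉ − ⌈604/50⌉ = 13 − 13 = 0
n=45: ⌈(46·13+32)/50⌉ − ⌈(45·13+32)/50⌉ = ⌈630/50⌉ − ⌈617/50⌉ = 13 − 13 = 0
n=46: ⌈(47·13+32)/50⌉ − ⌈(46·13+32)/50⌉ = ⌈643/50⌉ − ⌈630/50⌉ = 13 − 13 = 0
n=47: ⌈(48·13+32)/50⌉ − ⌈(47·13+32)/50⌉ = ⌈656/50⌉ − ⌈643/50⌉ = 14 − 13 = 1
n=48: ⌈(49·13+32)/50⌉ − ⌈(48·13+32)/50⌉ = ⌈669/50⌉ − ⌈656/50⌉ = 14 − 14 = 0
n=49: ⌈(50·13+32)/50⌉ − ⌈(49·13+32)/50⌉ = ⌈682/50⌉ − ⌈669/50⌉ = 14 − 14 = 0
n=50: ⌈(51·13+32)/50⌉ − ⌈(50·13+32)/50⌉ = ⌈695/50⌉ − ⌈682/50⌉ = 14 − 14 = 0
n=51: ⌈(52·13+32)/50⌉ − ⌈(51·13+32)/50⌉ = ⌈708/50⌉ − ⌈695/50⌉ = 15 − 14 = 1
n=52: ⌈(53·13+32)/50⌉ − ⌈(52·13+32)/50⌉ = ⌈721/50⌉ − ⌈708/50⌉ = 15 − 15 = 0
n=53: ⌈(54·13+32)/50⌉ − ⌈(53·13+32)/50⌉ = ⌈734/50⌉ − ⌈721/50⌉ = 15 − 15 = 0
n=54: ⌈(55·13+32)/50⌉ − ⌈(54·13+32)/50⌉ = ⌈747/50⌉ − ⌈734/50⌉ = 15 − 15 = 0
n=55: ⌈(56·13+32)/50⌉ − ⌈(55·13+32)/50⌉ = ⌈760/50⌉ − ⌈747/50⌉ = 16 − 15 = 1
n=56: ⌈(57·13+32)/50⌉ − ⌈(56·13+32)/50⌉ = ⌈773/50⌉ − ⌈760/50⌉ = 16 − 16 = 0
n=57: ⌈(58·13+32)/50⌉ − ⌈(57·13+32)/50⌉ = ⌈786/50⌉ − ⌈773/50⌉ = 16 − 16 = 0
n=58: ⌈(59·13+32)/50⌉ − ⌈(58·13+32)/50⌉ = ⌈799/50⌉ − ⌈786/50⌉ = 16 − 16 = 0
n=59: ⌈(60·13+32)/50⌉ − ⌈(59·13+32)/50⌉ = ⌈812/50⌉ − ⌈799/50⌉ = 17 − 16 = 1
n=60: ⌈(61·13+32)/50⌉ − ⌈(60·13+32)/50⌉ = ⌈825/50⌉ − ⌈812/50⌉ = 17 − 17 = 0
n=61: ⌈(62·13+32)/50⌉ − ⌈(61·13+32)/50⌉ = ⌈838/50⌉ − ⌈825/50⌉ = 17 − 17 = 0
n=62: ⌈(63·13+32)/50⌉ − ⌈(62·13+32)/50⌉ = ⌈851/50⌉ − ⌈838/50⌉ = 18 − 17 = 1
n=63: ⌈(64·13+32)/50⌉ − ⌈(63·13+32)/50⌉ = ⌈864/50⌉ − ⌈851/50⌉ = 18 − 18 = 0
n=64: ⌈(65·13+32)/50⌉ − ⌈(64·13+32)/50⌉ = ⌈877/50⌉ − ⌈864/50⌉ = 18 − 18 = 0
n=65: ⌈(66·13+32)/50⌉ − ⌈(65·13+32)/50⌉ = ⌈890/50⌉ − ⌈877/50⌉ = 18 − 18 = 0
n=66: ⌈(67·13+32)/50⌉ − ⌈(66·13+32)/50⌉ = ⌈903/50⌉ − ⌈890/50⌉ = 19 − 18 = 1
n=67: ⌈(68·13+32)/50⌉ − ⌈(67·13+32)/50⌉ = ⌈916/50⌉ − ⌈903/50⌉ = 19 − 19 = 0
n=68: ⌈(69·13+32)/50⌉ − ⌈(68·13+32)/50⌉ = ⌈929/50⌉ − ⌈916/50⌉ = 19 − 19 = 0
n=69: ⌈(70·13+32)/50⌉ − ⌈(69·13+32)/50⌉ = ⌈942/50⌉ − ⌈929/50⌉ = 19 − 19 = 0
n=70: ⌈(71·13+32)/50⌉ − ⌈(70·13+32)/50⌉ = ⌈955/50⌉ − ⌈942/50⌉ = 20 − 19 = 1
n=71: ⌈(72·13+32)/50⌉ − ⌈(71·13+32)/50⌉ = ⌈968/50⌉ − ⌈955/50⌉ = 20 − 20 = 0
n=72: ⌈(73·13+32)/50⌉ − ⌈(72·13+32)/50⌉ = ⌈981/50⌉ − ⌈968/50⌉ = 20 − 20 = 0
n=73: ⌈(74·13+32)/50⌉ − ⌈(73·13+32)/50⌉ = ⌈994/50⌉ − ⌈981/50⌉ = 20 − 20 = 0
n=74: ⌈(75·13+32)/50⌉ − ⌈(74·13+32)/50⌉ = ⌈1007/50⌉ − ⌈994/50⌉ = 21 − 20 = 1
n=75: ⌈(76·13+32)/50⌉ − ⌈(75·13+32)/50⌉ = ⌈1020/50⌉ − ⌈1007/50⌉ = 21 − 21 = 0
n=76: ⌈(77·13+32)/50⌉ − ⌈(76·13+32)/50⌉ = ⌈1033/50⌉ − ⌈1020/50⌉ = 21 − 21 = 0
n=77: ⌈(78·13+32)/50⌉ − ⌈(77·13+32)/50⌉ = ⌈1046/50⌉ − ⌈1033/50⌉ = 21 − 21 = 0
n=78: ⌈(79·13+32)/50⌉ − ⌈(78·13+32)/50⌉ = ⌈1059/50⌉ − ⌈1046/50⌉ = 22 − 21 = 1
n=79: ⌈(80·13+32)/50⌉ − ⌈(79·13+32)/50⌉ = ⌈1072/50⌉ − ⌈1059/50⌉ = 22 − 22 = 0
n=80: ⌈(81·13+32)/50⌉ − ⌈(80·13+32)/50⌉ = ⌈1085/50⌉ − ⌈1072/50⌉ = 22 − 22 = 0
n=81: ⌈(82·13+32)/50⌉ − ⌈(81·13+32)/50⌉ = ⌈1098/50⌉ − ⌈1085/50⌉ = 22 − 22 = 0
n=82: ⌈(83·13+32)/50⌉ − ⌈(82·13+32)/50⌉ = ⌈1111/50⌉ − ⌈1098/50⌉ = 23 − 22 = 1
n=83: ⌈(84·13+32)/50⌉ − ⌈(83·13+32)/50⌉ = ⌈1124/50⌉ − ⌈1111/50⌉ = 23 − 23 = 0
n=84: ⌈(85·13+32)/50⌉ − ⌈(84·13+32)/50⌉ = ⌈1137/50⌉ − ⌈1124/50⌉ = 23 − 23 = 0
n=85: ⌈(86·13+32)/50⌉ − ⌈(85·13+32)/50⌉ = ⌈1150/50⌉ − ⌈1137/50⌉ = 23 − 23 = 0
n=86: ⌈(87·13+32)/50⌉ − ⌈(86·13+32)/50⌉ = ⌈1163/50⌉ − ⌈1150/50⌉ = 24 − 23 = 1
n=87: ⌈(88·13+32)/50⌉ − ⌈(87·13+32)/50⌉ = ⌈1176/50⌉ − ⌈1163/50⌉ = 24 − 24 = 0
n=88: ⌈(89·13+32)/50⌉ − ⌈(88·13+32)/50⌉ = ⌈1189/50⌉ − ⌈1176/50⌉ = 24 − 24 = 0

01000100010010001000100010001000100010010001000100010001000100100010001000100010001000100


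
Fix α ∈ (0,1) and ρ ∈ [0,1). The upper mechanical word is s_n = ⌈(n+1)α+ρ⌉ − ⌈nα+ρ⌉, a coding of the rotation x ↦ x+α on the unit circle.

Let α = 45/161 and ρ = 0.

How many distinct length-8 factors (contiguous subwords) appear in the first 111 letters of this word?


t_n = ⌈(n·45)/161⌉ for n = 0 … 111:
  n=0…9: ⌈0/161⌉=0 ⌈45/161⌉=1 ⌈90/161⌉=1 ⌈135/161⌉=1 ⌈180/161⌉=2 ⌈225/161⌉=2 ⌈270/161⌉=2 ⌈315/161⌉=2 ⌈360/161⌉=3 ⌈405/161⌉=3
  n=10…19: ⌈450/161⌉=3 ⌈495/161⌉=4 ⌈540/161⌉=4 ⌈585/161⌉=4 ⌈630/161⌉=4 ⌈675/161⌉=5 ⌈720/161⌉=5 ⌈765/161⌉=5 ⌈810/161⌉=6 ⌈855/161⌉=6
  n=20…29: ⌈900/161⌉=6 ⌈945/161⌉=6 ⌈990/161⌉=7 ⌈1035/161⌉=7 ⌈1080/161⌉=7 ⌈1125/161⌉=7 ⌈1170/161⌉=8 ⌈1215/161⌉=8 ⌈1260/161⌉=8 ⌈1305/161⌉=9
  n=30…39: ⌈1350/161⌉=9 ⌈1395/161⌉=9 ⌈1440/161⌉=9 ⌈1485/161⌉=10 ⌈1530/161⌉=10 ⌈1575/161⌉=10 ⌈1620/161⌉=11 ⌈1665/161⌉=11 ⌈1710/161⌉=11 ⌈1755/161⌉=11
  n=40…49: ⌈1800/161⌉=12 ⌈1845/161⌉=12 ⌈1890/161⌉=12 ⌈1935/161⌉=13 ⌈1980/161⌉=13 ⌈2025/161⌉=13 ⌈2070/161⌉=13 ⌈2115/161⌉=14 ⌈2160/161⌉=14 ⌈2205/161⌉=14
  n=50…59: ⌈2250/161⌉=14 ⌈2295/161⌉=15 ⌈2340/161⌉=15 ⌈2385/161⌉=15 ⌈2430/161⌉=16 ⌈2475/161⌉=16 ⌈2520/161⌉=16 ⌈2565/161⌉=16 ⌈2610/161⌉=17 ⌈2655/161⌉=17
  n=60…69: ⌈2700/161⌉=17 ⌈2745/161⌉=18 ⌈2790/161⌉=18 ⌈2835/161⌉=18 ⌈2880/161⌉=18 ⌈2925/161⌉=19 ⌈2970/161⌉=19 ⌈3015/161⌉=19 ⌈3060/161⌉=20 ⌈3105/161⌉=20
  n=70…79: ⌈3150/161⌉=20 ⌈3195/161⌉=20 ⌈3240/161⌉=21 ⌈3285/161⌉=21 ⌈3330/161⌉=21 ⌈3375/161⌉=21 ⌈3420/161⌉=22 ⌈3465/161⌉=22 ⌈3510/161⌉=22 ⌈3555/161⌉=23
  n=80…89: ⌈3600/161⌉=23 ⌈3645/161⌉=23 ⌈3690/161⌉=23 ⌈3735/161⌉=24 ⌈3780/161⌉=24 ⌈3825/161⌉=24 ⌈3870/161⌉=25 ⌈3915/161⌉=25 ⌈3960/161⌉=25 ⌈4005/161⌉=25
  n=90…99: ⌈4050/161⌉=26 ⌈4095/161⌉=26 ⌈4140/161⌉=26 ⌈4185/161⌉=26 ⌈4230/161⌉=27 ⌈4275/161⌉=27 ⌈4320/161⌉=27 ⌈4365/161⌉=28 ⌈4410/161⌉=28 ⌈4455/161⌉=28
  n=100…109: ⌈4500/161⌉=28 ⌈4545/161⌉=29 ⌈4590/161⌉=29 ⌈4635/161⌉=29 ⌈4680/161⌉=30 ⌈4725/161⌉=30 ⌈4770/161⌉=30 ⌈4815/161⌉=30 ⌈4860/161⌉=31 ⌈4905/161⌉=31
  n=110…111: ⌈4950/161⌉=31 ⌈4995/161⌉=32
s_n = t_(n+1) − t_n for n = 0 … 110 gives
prefix = 100100010010001001000100010010001001000100100010001001000100100010010001000100100010010001000100100010010001001
slide a length-8 window over [0..7] … [103..110] (104 windows); first occurrence of each distinct factor:
  [  0..  7] 10010001
  [  1..  8] 00100010
  [  2..  9] 01000100
  [  3.. 10] 10001001
  [  4.. 11] 00010010
  [  5.. 12] 00100100
  [  6.. 13] 01001000
  [ 17.. 24] 10001000
  [ 18.. 25] 00010001
  (the other 95 windows repeat one of these)
distinct factors: {00010001, 00010010, 00100010, 00100100, 01000100, 01001000, 10001000, 10001001, 10010001}
count = 9  (Sturmian bound for length 8 is 9)

9


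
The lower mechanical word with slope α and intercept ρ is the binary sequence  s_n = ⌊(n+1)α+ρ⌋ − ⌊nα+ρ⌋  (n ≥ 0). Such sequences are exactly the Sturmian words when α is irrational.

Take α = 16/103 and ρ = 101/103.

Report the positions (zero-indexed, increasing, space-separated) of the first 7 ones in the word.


0 6 12 19 25 32 38

n=0: ⌊117/103⌋−⌊101/103⌋ = 1−0 = 1  ← one
n=1: ⌊133/103⌋−⌊117/103⌋ = 1−1 = 0
n=2: ⌊149/103⌋−⌊133/103⌋ = 1−1 = 0
n=3: ⌊165/103⌋−⌊149/103⌋ = 1−1 = 0
n=4: ⌊181/103⌋−⌊165/103⌋ = 1−1 = 0
n=5: ⌊197/103⌋−⌊181/103⌋ = 1−1 = 0
n=6: ⌊213/103⌋−⌊197/103⌋ = 2−1 = 1  ← one
n=7: ⌊229/103⌋−⌊213/103⌋ = 2−2 = 0
n=8: ⌊245/103⌋−⌊229/103⌋ = 2−2 = 0
n=9: ⌊261/103⌋−⌊245/103⌋ = 2−2 = 0
n=10: ⌊277/103⌋−⌊261/103⌋ = 2−2 = 0
n=11: ⌊293/103⌋−⌊277/103⌋ = 2−2 = 0
n=12: ⌊309/103⌋−⌊293/103⌋ = 3−2 = 1  ← one
n=13: ⌊325/103⌋−⌊309/103⌋ = 3−3 = 0
n=14: ⌊341/103⌋−⌊325/103⌋ = 3−3 = 0
n=15: ⌊357/103⌋−⌊341/103⌋ = 3−3 = 0
n=16: ⌊373/103⌋−⌊357/103⌋ = 3−3 = 0
n=17: ⌊389/103⌋−⌊373/103⌋ = 3−3 = 0
n=18: ⌊405/103⌋−⌊389/103⌋ = 3−3 = 0
n=19: ⌊421/103⌋−⌊405/103⌋ = 4−3 = 1  ← one
n=20: ⌊437/103⌋−⌊421/103⌋ = 4−4 = 0
n=21: ⌊453/103⌋−⌊437/103⌋ = 4−4 = 0
n=22: ⌊469/103⌋−⌊453/103⌋ = 4−4 = 0
n=23: ⌊485/103⌋−⌊469/103⌋ = 4−4 = 0
n=24: ⌊501/103⌋−⌊485/103⌋ = 4−4 = 0
n=25: ⌊517/103⌋−⌊501/103⌋ = 5−4 = 1  ← one
n=26: ⌊533/103⌋−⌊517/103⌋ = 5−5 = 0
n=27: ⌊549/103⌋−⌊533/103⌋ = 5−5 = 0
n=28: ⌊565/103⌋−⌊549/103⌋ = 5−5 = 0
n=29: ⌊581/103⌋−⌊565/103⌋ = 5−5 = 0
n=30: ⌊597/103⌋−⌊581/103⌋ = 5−5 = 0
n=31: ⌊613/103⌋−⌊597/103⌋ = 5−5 = 0
n=32: ⌊629/103⌋−⌊613/103⌋ = 6−5 = 1  ← one
n=33: ⌊645/103⌋−⌊629/103⌋ = 6−6 = 0
n=34: ⌊661/103⌋−⌊645/103⌋ = 6−6 = 0
n=35: ⌊677/103⌋−⌊661/103⌋ = 6−6 = 0
n=36: ⌊693/103⌋−⌊677/103⌋ = 6−6 = 0
n=37: ⌊709/103⌋−⌊693/103⌋ = 6−6 = 0
n=38: ⌊725/103⌋−⌊709/103⌋ = 7−6 = 1  ← one
positions of the first 7 ones: 0 6 12 19 25 32 38


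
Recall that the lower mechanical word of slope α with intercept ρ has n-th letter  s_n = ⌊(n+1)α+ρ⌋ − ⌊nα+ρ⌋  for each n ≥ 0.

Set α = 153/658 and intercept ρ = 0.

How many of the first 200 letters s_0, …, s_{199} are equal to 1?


#1s = Σ_{n=0}^{199} s_n = Σ_{n=0}^{199} (⌊(n+1)α+ρ⌋ − ⌊nα+ρ⌋)
the sum telescopes: every ⌊nα+ρ⌋ with 0 < n < 200 appears once with + and once with −, leaving ⌊200α+ρ⌋ − ⌊0·α+ρ⌋
200α + ρ = (200·153) / 658 = 30600/658
ρ = 0/658
⌊30600/658⌋ = 46,  ⌊0/658⌋ = 0
#1s = 46 − 0 = 46

46


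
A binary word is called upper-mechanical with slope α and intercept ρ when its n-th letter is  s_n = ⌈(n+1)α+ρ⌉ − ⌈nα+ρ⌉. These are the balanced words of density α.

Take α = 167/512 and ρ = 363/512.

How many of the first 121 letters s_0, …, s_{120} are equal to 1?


#1s = Σ_{n=0}^{120} s_n = Σ_{n=0}^{120} (⌈(n+1)α+ρ⌉ − ⌈nα+ρ⌉)
the sum telescopes: every ⌈nα+ρ⌉ with 0 < n < 121 appears once with + and once with −, leaving ⌈121α+ρ⌉ − ⌈0·α+ρ⌉
121α + ρ = (121·167 + 363) / 512 = 20570/512
ρ = 363/512
⌈20570/512⌉ = 41,  ⌈363/512⌉ = 1
#1s = 41 − 1 = 40

40


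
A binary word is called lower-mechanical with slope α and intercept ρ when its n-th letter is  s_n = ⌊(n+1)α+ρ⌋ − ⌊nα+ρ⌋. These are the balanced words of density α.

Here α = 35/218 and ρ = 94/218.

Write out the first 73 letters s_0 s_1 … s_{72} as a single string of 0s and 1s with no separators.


n=0: ⌊(1·35+94)/218⌋ − ⌊(0·35+94)/218⌋ = ⌊129/218⌋ − ⌊94/218⌋ = 0 − 0 = 0
n=1: ⌊(2·35+94)/218⌋ − ⌊(1·35+94)/218⌋ = ⌊164/218⌋ − ⌊129/218⌋ = 0 − 0 = 0
n=2: ⌊(3·35+94)/218⌋ − ⌊(2·35+94)/218⌋ = ⌊199/218⌋ − ⌊164/218⌋ = 0 − 0 = 0
n=3: ⌊(4·35+94)/218⌋ − ⌊(3·35+94)/218⌋ = ⌊234/218⌋ − ⌊199/218⌋ = 1 − 0 = 1
n=4: ⌊(5·35+94)/218⌋ − ⌊(4·35+94)/218⌋ = ⌊269/218⌋ − ⌊234/218⌋ = 1 − 1 = 0
n=5: ⌊(6·35+94)/218⌋ − ⌊(5·35+94)/218⌋ = ⌊304/218⌋ − ⌊269/218⌋ = 1 − 1 = 0
n=6: ⌊(7·35+94)/218⌋ − ⌊(6·35+94)/218⌋ = ⌊339/218⌋ − ⌊304/218⌋ = 1 − 1 = 0
n=7: ⌊(8·35+94)/218⌋ − ⌊(7·35+94)/218⌋ = ⌊374/218⌋ − ⌊339/218⌋ = 1 − 1 = 0
n=8: ⌊(9·35+94)/218⌋ − ⌊(8·35+94)/218⌋ = ⌊409/218⌋ − ⌊374/218⌋ = 1 − 1 = 0
n=9: ⌊(10·35+94)/218⌋ − ⌊(9·35+94)/218⌋ = ⌊444/218⌋ − ⌊409/218⌋ = 2 − 1 = 1
n=10: ⌊(11·35+94)/218⌋ − ⌊(10·35+94)/218⌋ = ⌊479/218⌋ − ⌊444/218⌋ = 2 − 2 = 0
n=11: ⌊(12·35+94)/218⌋ − ⌊(11·35+94)/218⌋ = ⌊514/218⌋ − ⌊479/218⌋ = 2 − 2 = 0
n=12: ⌊(13·35+94)/218⌋ − ⌊(12·35+94)/218⌋ = ⌊549/218⌋ − ⌊514/218⌋ = 2 − 2 = 0
n=13: ⌊(14·35+94)/218⌋ − ⌊(13·35+94)/218⌋ = ⌊584/218⌋ − ⌊549/218⌋ = 2 − 2 = 0
n=14: ⌊(15·35+94)/218⌋ − ⌊(14·35+94)/218⌋ = ⌊619/218⌋ − ⌊584/218⌋ = 2 − 2 = 0
n=15: ⌊(16·35+94)/218⌋ − ⌊(15·35+94)/218⌋ = ⌊654/218⌋ − ⌊619/218⌋ = 3 − 2 = 1
n=16: ⌊(17·35+94)/218⌋ − ⌊(16·35+94)/218⌋ = ⌊689/218⌋ − ⌊654/218⌋ = 3 − 3 = 0
n=17: ⌊(18·35+94)/218⌋ − ⌊(17·35+94)/218⌋ = ⌊724/218⌋ − ⌊689/218⌋ = 3 − 3 = 0
n=18: ⌊(19·35+94)/218⌋ − ⌊(18·35+94)/218⌋ = ⌊759/218⌋ − ⌊724/218⌋ = 3 − 3 = 0
n=19: ⌊(20·35+94)/218⌋ − ⌊(19·35+94)/218⌋ = ⌊794/218⌋ − ⌊759/218⌋ = 3 − 3 = 0
n=20: ⌊(21·35+94)/218⌋ − ⌊(20·35+94)/218⌋ = ⌊829/218⌋ − ⌊794/218⌋ = 3 − 3 = 0
n=21: ⌊(22·35+94)/218⌋ − ⌊(21·35+94)/218⌋ = ⌊864/218⌋ − ⌊829/218⌋ = 3 − 3 = 0
n=22: ⌊(23·35+94)/218⌋ − ⌊(22·35+94)/218⌋ = ⌊899/218⌋ − ⌊864/218⌋ = 4 − 3 = 1
n=23: ⌊(24·35+94)/218⌋ − ⌊(23·35+94)/218⌋ = ⌊934/218⌋ − ⌊899/218⌋ = 4 − 4 = 0
n=24: ⌊(25·35+94)/218⌋ − ⌊(24·35+94)/218⌋ = ⌊969/218⌋ − ⌊934/218⌋ = 4 − 4 = 0
n=25: ⌊(26·35+94)/218⌋ − ⌊(25·35+94)/218⌋ = ⌊1004/218⌋ − ⌊969/218⌋ = 4 − 4 = 0
n=26: ⌊(27·35+94)/218⌋ − ⌊(26·35+94)/218⌋ = ⌊1039/218⌋ − ⌊1004/218⌋ = 4 − 4 = 0
n=27: ⌊(28·35+94)/218⌋ − ⌊(27·35+94)/218⌋ = ⌊1074/218⌋ − ⌊1039/218⌋ = 4 − 4 = 0
n=28: ⌊(29·35+94)/218⌋ − ⌊(28·35+94)/218⌋ = ⌊1109/218⌋ − ⌊1074/218⌋ = 5 − 4 = 1
n=29: ⌊(30·35+94)/218⌋ − ⌊(29·35+94)/218⌋ = ⌊1144/218⌋ − ⌊1109/218⌋ = 5 − 5 = 0
n=30: ⌊(31·35+94)/218⌋ − ⌊(30·35+94)/218⌋ = ⌊1179/218⌋ − ⌊1144/218⌋ = 5 − 5 = 0
n=31: ⌊(32·35+94)/218⌋ − ⌊(31·35+94)/218⌋ = ⌊1214/218⌋ − ⌊1179/218⌋ = 5 − 5 = 0
n=32: ⌊(33·35+94)/218⌋ − ⌊(32·35+94)/218⌋ = ⌊1249/218⌋ − ⌊1214/218⌋ = 5 − 5 = 0
n=33: ⌊(34·35+94)/218⌋ − ⌊(33·35+94)/218⌋ = ⌊1284/218⌋ − ⌊1249/218⌋ = 5 − 5 = 0
n=34: ⌊(35·35+94)/218⌋ − ⌊(34·35+94)/218⌋ = ⌊1319/218⌋ − ⌊1284/218⌋ = 6 − 5 = 1
n=35: ⌊(36·35+94)/218⌋ − ⌊(35·35+94)/218⌋ = ⌊1354/218⌋ − ⌊1319/218⌋ = 6 − 6 = 0
n=36: ⌊(37·35+94)/218⌋ − ⌊(36·35+94)/218⌋ = ⌊1389/218⌋ − ⌊1354/218⌋ = 6 − 6 = 0
n=37: ⌊(38·35+94)/218⌋ − ⌊(37·35+94)/218⌋ = ⌊1424/218⌋ − ⌊1389/218⌋ = 6 − 6 = 0
n=38: ⌊(39·35+94)/218⌋ − ⌊(38·35+94)/218⌋ = ⌊1459/218⌋ − ⌊1424/218⌋ = 6 − 6 = 0
n=39: ⌊(40·35+94)/218⌋ − ⌊(39·35+94)/218⌋ = ⌊1494/218⌋ − ⌊1459/218⌋ = 6 − 6 = 0
n=40: ⌊(41·35+94)/218⌋ − ⌊(40·35+94)/218⌋ = ⌊1529/218⌋ − ⌊1494/218⌋ = 7 − 6 = 1
n=41: ⌊(42·35+94)/218⌋ − ⌊(41·35+94)/218⌋ = ⌊1564/218⌋ − ⌊1529/218⌋ = 7 − 7 = 0
n=42: ⌊(43·35+94)/218⌋ − ⌊(42·35+94)/218⌋ = ⌊1599/218⌋ − ⌊1564/218⌋ = 7 − 7 = 0
n=43: ⌊(44·35+94)/218⌋ − ⌊(43·35+94)/218⌋ = ⌊1634/218⌋ − ⌊1599/218⌋ = 7 − 7 = 0
n=44: ⌊(45·35+94)/218⌋ − ⌊(44·35+94)/218⌋ = ⌊1669/218⌋ − ⌊1634/218⌋ = 7 − 7 = 0
n=45: ⌊(46·35+94)/218⌋ − ⌊(45·35+94)/218⌋ = ⌊1704/218⌋ − ⌊1669/218⌋ = 7 − 7 = 0
n=46: ⌊(47·35+94)/218⌋ − ⌊(46·35+94)/218⌋ = ⌊1739/218⌋ − ⌊1704/218⌋ = 7 − 7 = 0
n=47: ⌊(48·35+94)/218⌋ − ⌊(47·35+94)/218⌋ = ⌊1774/218⌋ − ⌊1739/218⌋ = 8 − 7 = 1
n=48: ⌊(49·35+94)/218⌋ − ⌊(48·35+94)/218⌋ = ⌊1809/218⌋ − ⌊1774/218⌋ = 8 − 8 = 0
n=49: ⌊(50·35+94)/218⌋ − ⌊(49·35+94)/218⌋ = ⌊1844/218⌋ − ⌊1809/218⌋ = 8 − 8 = 0
n=50: ⌊(51·35+94)/218⌋ − ⌊(50·35+94)/218⌋ = ⌊1879/218⌋ − ⌊1844/218⌋ = 8 − 8 = 0
n=51: ⌊(52·35+94)/218⌋ − ⌊(51·35+94)/218⌋ = ⌊1914/218⌋ − ⌊1879/218⌋ = 8 − 8 = 0
n=52: ⌊(53·35+94)/218⌋ − ⌊(52·35+94)/218⌋ = ⌊1949/218⌋ − ⌊1914/218⌋ = 8 − 8 = 0
n=53: ⌊(54·35+94)/218⌋ − ⌊(53·35+94)/218⌋ = ⌊1984/218⌋ − ⌊1949/218⌋ = 9 − 8 = 1
n=54: ⌊(55·35+94)/218⌋ − ⌊(54·35+94)/218⌋ = ⌊2019/218⌋ − ⌊1984/218⌋ = 9 − 9 = 0
n=55: ⌊(56·35+94)/218⌋ − ⌊(55·35+94)/218⌋ = ⌊2054/218⌋ − ⌊2019/218⌋ = 9 − 9 = 0
n=56: ⌊(57·35+94)/218⌋ − ⌊(56·35+94)/218⌋ = ⌊2089/218⌋ − ⌊2054/218⌋ = 9 − 9 = 0
n=57: ⌊(58·35+94)/218⌋ − ⌊(57·35+94)/218⌋ = ⌊2124/218⌋ − ⌊2089/218⌋ = 9 − 9 = 0
n=58: ⌊(59·35+94)/218⌋ − ⌊(58·35+94)/218⌋ = ⌊2159/218⌋ − ⌊2124/218⌋ = 9 − 9 = 0
n=59: ⌊(60·35+94)/218⌋ − ⌊(59·35+94)/218⌋ = ⌊2194/218⌋ − ⌊2159/218⌋ = 10 − 9 = 1
n=60: ⌊(61·35+94)/218⌋ − ⌊(60·35+94)/218⌋ = ⌊2229/218⌋ − ⌊2194/218⌋ = 10 − 10 = 0
n=61: ⌊(62·35+94)/218⌋ − ⌊(61·35+94)/218⌋ = ⌊2264/218⌋ − ⌊2229/218⌋ = 10 − 10 = 0
n=62: ⌊(63·35+94)/218⌋ − ⌊(62·35+94)/218⌋ = ⌊2299/218⌋ − ⌊2264/218⌋ = 10 − 10 = 0
n=63: ⌊(64·35+94)/218⌋ − ⌊(63·35+94)/218⌋ = ⌊2334/218⌋ − ⌊2299/218⌋ = 10 − 10 = 0
n=64: ⌊(65·35+94)/218⌋ − ⌊(64·35+94)/218⌋ = ⌊2369/218⌋ − ⌊2334/218⌋ = 10 − 10 = 0
n=65: ⌊(66·35+94)/218⌋ − ⌊(65·35+94)/218⌋ = ⌊2404/218⌋ − ⌊2369/218⌋ = 11 − 10 = 1
n=66: ⌊(67·35+94)/218⌋ − ⌊(66·35+94)/218⌋ = ⌊2439/218⌋ − ⌊2404/218⌋ = 11 − 11 = 0
n=67: ⌊(68·35+94)/218⌋ − ⌊(67·35+94)/218⌋ = ⌊2474/218⌋ − ⌊2439/218⌋ = 11 − 11 = 0
n=68: ⌊(69·35+94)/218⌋ − ⌊(68·35+94)/218⌋ = ⌊2509/218⌋ − ⌊2474/218⌋ = 11 − 11 = 0
n=69: ⌊(70·35+94)/218⌋ − ⌊(69·35+94)/218⌋ = ⌊2544/218⌋ − ⌊2509/218⌋ = 11 − 11 = 0
n=70: ⌊(71·35+94)/218⌋ − ⌊(70·35+94)/218⌋ = ⌊2579/218⌋ − ⌊2544/218⌋ = 11 − 11 = 0
n=71: ⌊(72·35+94)/218⌋ − ⌊(71·35+94)/218⌋ = ⌊2614/218⌋ − ⌊2579/218⌋ = 11 − 11 = 0
n=72: ⌊(73·35+94)/218⌋ − ⌊(72·35+94)/218⌋ = ⌊2649/218⌋ − ⌊2614/218⌋ = 12 − 11 = 1

0001000001000001000000100000100000100000100000010000010000010000010000001
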